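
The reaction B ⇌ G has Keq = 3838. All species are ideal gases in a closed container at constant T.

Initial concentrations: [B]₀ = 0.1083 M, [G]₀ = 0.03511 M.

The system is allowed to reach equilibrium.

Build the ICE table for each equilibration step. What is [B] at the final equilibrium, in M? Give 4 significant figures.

[B]_eq = 3.7356e-05 M

Q₀ = 0.3242 vs Keq = 3838 ⇒ Q<K, forward
Step 1:
                  B         G
  init       0.1083   0.03511
  Δ         -0.1083    0.1083
  eq      3.7356e-05    0.1434
  solve Keq expr → x = 0.1083; check Q = 3838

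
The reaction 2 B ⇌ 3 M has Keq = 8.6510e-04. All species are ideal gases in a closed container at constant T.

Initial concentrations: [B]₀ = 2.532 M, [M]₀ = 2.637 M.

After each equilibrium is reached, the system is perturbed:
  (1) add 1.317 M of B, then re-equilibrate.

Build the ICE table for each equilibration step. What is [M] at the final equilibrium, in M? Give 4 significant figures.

[M]_eq = 0.2937 M

Q₀ = 2.86 vs Keq = 8.6510e-04 ⇒ Q>K, reverse
Step 1:
                    B           M
  Initial       2.532       2.637
  Change        1.595      -2.392
  Equil         4.127      0.2451
  solve Keq expr → x = -0.7973; check Q = 8.6510e-04
Then add 1.317 M of B.
Step 2:
                    B           M
  Initial       5.444      0.2451
  Change     -0.03236     0.04855
  Equil         5.411      0.2937
  solve Keq expr → x = 0.01618; check Q = 8.6510e-04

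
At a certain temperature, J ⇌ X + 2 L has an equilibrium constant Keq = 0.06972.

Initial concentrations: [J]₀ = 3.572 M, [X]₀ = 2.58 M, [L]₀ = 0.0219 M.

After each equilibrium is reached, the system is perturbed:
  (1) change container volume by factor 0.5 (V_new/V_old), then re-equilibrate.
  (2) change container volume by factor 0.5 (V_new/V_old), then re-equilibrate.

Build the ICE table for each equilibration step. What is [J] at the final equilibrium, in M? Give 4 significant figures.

Q₀ = 3.4641e-04 vs Keq = 0.06972 ⇒ Q<K, forward
Step 1:
                    J           X           L
  Initial       3.572        2.58      0.0219
  Change      -0.1375      0.1375      0.2749
  Equil         3.435       2.717      0.2968
  solve Keq expr → x = 0.1375; check Q = 0.06972
Then change container volume by factor 0.5 (V_new/V_old).
Step 2:
                    J           X           L
  Initial       6.869       5.435      0.5937
  Change       0.1448     -0.1448     -0.2897
  Equil         7.014        5.29       0.304
  solve Keq expr → x = -0.1448; check Q = 0.06972
Then change container volume by factor 0.5 (V_new/V_old).
Step 3:
                    J           X           L
  Initial       14.03       10.58      0.6081
  Change       0.1501     -0.1501     -0.3002
  Equil         14.18       10.43      0.3079
  solve Keq expr → x = -0.1501; check Q = 0.06972

[J]_eq = 14.18 M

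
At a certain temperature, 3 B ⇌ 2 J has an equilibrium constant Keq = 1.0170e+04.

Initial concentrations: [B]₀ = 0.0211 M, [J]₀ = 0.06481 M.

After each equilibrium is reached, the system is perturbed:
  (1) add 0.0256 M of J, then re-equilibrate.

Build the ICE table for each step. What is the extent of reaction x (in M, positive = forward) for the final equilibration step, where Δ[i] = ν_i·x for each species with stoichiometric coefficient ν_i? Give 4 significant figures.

Q₀ = 447.1 vs Keq = 1.0170e+04 ⇒ Q<K, forward
Step 1:
                    B           J
  init         0.0211     0.06481
  Δ            -0.013    0.008669
  eq         0.008097     0.07348
  solve Keq expr → x = 0.004334; check Q = 1.0170e+04
Then add 0.0256 M of J.
Step 2:
                    B           J
  init       0.008097     0.09908
  Δ           0.00171    -0.00114
  eq         0.009807     0.09794
  solve Keq expr → x = -5.6989e-04; check Q = 1.0170e+04

x = -5.6989e-04 M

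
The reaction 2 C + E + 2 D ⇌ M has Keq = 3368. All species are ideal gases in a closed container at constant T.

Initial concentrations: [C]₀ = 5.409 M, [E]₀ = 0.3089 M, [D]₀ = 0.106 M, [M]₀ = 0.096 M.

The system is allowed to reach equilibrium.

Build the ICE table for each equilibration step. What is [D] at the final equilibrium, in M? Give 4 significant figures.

Q₀ = 0.9454 vs Keq = 3368 ⇒ Q<K, forward
Step 1:
                   C          E          D          M
  I            5.409     0.3089      0.106      0.096
  C          -0.1035   -0.05177    -0.1035    0.05177
  E            5.305     0.2571   0.002462     0.1478
  solve Keq expr → x = 0.05177; check Q = 3368

[D]_eq = 0.002462 M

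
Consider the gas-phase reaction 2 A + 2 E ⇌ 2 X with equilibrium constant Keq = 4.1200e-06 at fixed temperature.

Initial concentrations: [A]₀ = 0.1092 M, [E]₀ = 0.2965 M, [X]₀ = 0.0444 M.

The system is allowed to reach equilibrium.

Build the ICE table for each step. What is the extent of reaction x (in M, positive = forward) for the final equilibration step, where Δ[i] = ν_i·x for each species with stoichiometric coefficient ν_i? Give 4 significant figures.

x = -0.02215 M

Q₀ = 1.88 vs Keq = 4.1200e-06 ⇒ Q>K, reverse
Step 1:
                  A         E         X
  I          0.1092    0.2965    0.0444
  C         0.04429   0.04429  -0.04429
  E          0.1535    0.3408 1.0618e-04
  solve Keq expr → x = -0.02215; check Q = 4.1200e-06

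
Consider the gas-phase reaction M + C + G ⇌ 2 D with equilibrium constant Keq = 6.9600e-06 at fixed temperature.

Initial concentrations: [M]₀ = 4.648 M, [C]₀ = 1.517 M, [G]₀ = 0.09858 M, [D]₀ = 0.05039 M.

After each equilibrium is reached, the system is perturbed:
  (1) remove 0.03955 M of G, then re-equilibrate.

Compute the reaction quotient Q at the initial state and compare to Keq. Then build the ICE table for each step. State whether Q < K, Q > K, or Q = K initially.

Q₀ = 0.003653 vs Keq = 6.9600e-06 ⇒ Q>K, reverse
Step 1:
                    M           C           G           D
  init          4.648       1.517     0.09858     0.05039
  Δ           0.02396     0.02396     0.02396    -0.04791
  eq            4.672       1.541      0.1225    0.002478
  solve Keq expr → x = -0.02396; check Q = 6.9600e-06
Then remove 0.03955 M of G.
Step 2:
                    M           C           G           D
  init          4.672       1.541     0.08299    0.002478
  Δ        2.1793e-04  2.1793e-04  2.1793e-04 -4.3586e-04
  eq            4.672       1.541      0.0832    0.002042
  solve Keq expr → x = -2.1793e-04; check Q = 6.9600e-06

Q₀ = 0.003653; Q > K (proceeds reverse)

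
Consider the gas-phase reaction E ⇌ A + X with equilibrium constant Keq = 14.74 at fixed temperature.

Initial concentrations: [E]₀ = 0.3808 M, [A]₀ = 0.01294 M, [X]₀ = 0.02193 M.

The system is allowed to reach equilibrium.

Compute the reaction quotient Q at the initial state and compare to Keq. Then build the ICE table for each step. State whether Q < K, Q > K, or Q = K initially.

Q₀ = 7.4521e-04 vs Keq = 14.74 ⇒ Q<K, forward
Step 1:
                   E          A          X
  init        0.3808    0.01294    0.02193
  Δ          -0.3706     0.3706     0.3706
  eq         0.01021     0.3835     0.3925
  solve Keq expr → x = 0.3706; check Q = 14.74

Q₀ = 7.4521e-04; Q < K (proceeds forward)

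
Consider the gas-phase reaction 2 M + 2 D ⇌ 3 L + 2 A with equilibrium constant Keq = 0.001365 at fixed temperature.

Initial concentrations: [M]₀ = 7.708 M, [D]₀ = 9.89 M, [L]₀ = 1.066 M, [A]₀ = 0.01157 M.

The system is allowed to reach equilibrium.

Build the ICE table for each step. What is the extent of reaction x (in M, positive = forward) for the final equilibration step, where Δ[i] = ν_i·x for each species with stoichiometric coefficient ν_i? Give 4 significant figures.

Q₀ = 2.7904e-08 vs Keq = 0.001365 ⇒ Q<K, forward
Step 1:
                  M         D         L         A
  Initial     7.708      9.89     1.066   0.01157
  Change    -0.7309   -0.7309     1.096    0.7309
  Equil       6.977     9.159     2.162    0.7425
  solve Keq expr → x = 0.3655; check Q = 0.001365

x = 0.3655 M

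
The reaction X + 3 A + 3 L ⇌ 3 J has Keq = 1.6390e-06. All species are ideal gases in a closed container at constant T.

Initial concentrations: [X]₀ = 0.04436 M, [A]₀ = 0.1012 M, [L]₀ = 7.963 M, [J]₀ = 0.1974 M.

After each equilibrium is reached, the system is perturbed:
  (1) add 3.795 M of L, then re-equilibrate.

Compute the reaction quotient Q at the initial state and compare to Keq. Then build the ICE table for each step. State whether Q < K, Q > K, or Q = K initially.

Q₀ = 0.3313; Q > K (proceeds reverse)

Q₀ = 0.3313 vs Keq = 1.6390e-06 ⇒ Q>K, reverse
Step 1:
                  X         A         L         J
  init      0.04436    0.1012     7.963    0.1974
  Δ         0.06147    0.1844    0.1844   -0.1844
  eq         0.1058    0.2856     8.147   0.01298
  solve Keq expr → x = -0.06147; check Q = 1.6390e-06
Then add 3.795 M of L.
Step 2:
                  X         A         L         J
  init       0.1058    0.2856     11.94   0.01298
  Δ       -0.001852 -0.005557 -0.005557  0.005557
  eq          0.104    0.2801     11.94   0.01854
  solve Keq expr → x = 0.001852; check Q = 1.6390e-06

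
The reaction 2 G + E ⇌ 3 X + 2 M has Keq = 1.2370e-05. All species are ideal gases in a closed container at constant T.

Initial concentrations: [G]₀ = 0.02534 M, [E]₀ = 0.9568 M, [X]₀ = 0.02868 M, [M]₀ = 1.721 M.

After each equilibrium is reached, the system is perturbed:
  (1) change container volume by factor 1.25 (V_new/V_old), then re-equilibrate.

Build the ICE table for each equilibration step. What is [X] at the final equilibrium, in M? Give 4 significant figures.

[X]_eq = 0.001824 M

Q₀ = 0.1137 vs Keq = 1.2370e-05 ⇒ Q>K, reverse
Step 1:
                   G          E          X          M
  I          0.02534     0.9568    0.02868      1.721
  C          0.01781   0.008903   -0.02671   -0.01781
  E          0.04315     0.9657   0.001972      1.703
  solve Keq expr → x = -0.008903; check Q = 1.2370e-05
Then change container volume by factor 1.25 (V_new/V_old).
Step 2:
                   G          E          X          M
  I          0.03452     0.7726   0.001577      1.363
  C       -1.6465e-04 -8.2324e-05 2.4697e-04 1.6465e-04
  E          0.03435     0.7725   0.001824      1.363
  solve Keq expr → x = 8.2324e-05; check Q = 1.2370e-05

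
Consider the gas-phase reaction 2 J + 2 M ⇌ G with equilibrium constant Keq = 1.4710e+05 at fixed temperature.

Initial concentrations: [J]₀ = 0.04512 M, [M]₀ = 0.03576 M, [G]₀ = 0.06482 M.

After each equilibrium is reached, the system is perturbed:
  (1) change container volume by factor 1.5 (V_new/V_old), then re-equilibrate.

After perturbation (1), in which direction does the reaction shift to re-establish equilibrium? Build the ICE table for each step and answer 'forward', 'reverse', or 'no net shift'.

Q₀ = 2.4899e+04 vs Keq = 1.4710e+05 ⇒ Q<K, forward
Step 1:
                   J          M          G
  I          0.04512    0.03576    0.06482
  C         -0.01361   -0.01361   0.006806
  E          0.03151    0.02215    0.07163
  solve Keq expr → x = 0.006806; check Q = 1.4710e+05
Then change container volume by factor 1.5 (V_new/V_old).
Step 2:
                   J          M          G
  I            0.021    0.01476    0.04775
  C         0.005819   0.005819  -0.002909
  E          0.02682    0.02058    0.04484
  solve Keq expr → x = -0.002909; check Q = 1.4710e+05

Direction: reverse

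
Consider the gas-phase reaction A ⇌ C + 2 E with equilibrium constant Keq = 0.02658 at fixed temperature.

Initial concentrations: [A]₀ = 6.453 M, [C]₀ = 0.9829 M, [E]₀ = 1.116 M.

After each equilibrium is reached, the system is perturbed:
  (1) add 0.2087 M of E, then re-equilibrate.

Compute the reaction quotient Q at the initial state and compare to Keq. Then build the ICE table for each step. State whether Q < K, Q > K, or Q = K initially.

Q₀ = 0.1897; Q > K (proceeds reverse)

Q₀ = 0.1897 vs Keq = 0.02658 ⇒ Q>K, reverse
Step 1:
                  A         C         E
  I           6.453    0.9829     1.116
  C          0.3014   -0.3014   -0.6027
  E           6.754    0.6815    0.5133
  solve Keq expr → x = -0.3014; check Q = 0.02658
Then add 0.2087 M of E.
Step 2:
                  A         C         E
  I           6.754    0.6815     0.722
  C         0.08496  -0.08496   -0.1699
  E           6.839    0.5966     0.552
  solve Keq expr → x = -0.08496; check Q = 0.02658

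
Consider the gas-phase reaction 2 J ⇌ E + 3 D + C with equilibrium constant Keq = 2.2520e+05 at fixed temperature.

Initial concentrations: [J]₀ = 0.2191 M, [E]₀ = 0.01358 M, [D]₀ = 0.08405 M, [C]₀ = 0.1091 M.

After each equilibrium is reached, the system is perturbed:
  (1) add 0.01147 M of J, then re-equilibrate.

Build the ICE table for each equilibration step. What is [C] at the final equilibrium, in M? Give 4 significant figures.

Q₀ = 1.8325e-05 vs Keq = 2.2520e+05 ⇒ Q<K, forward
Step 1:
                   J          E          D          C
  Initial     0.2191    0.01358    0.08405     0.1091
  Change      -0.219     0.1095     0.3285     0.1095
  Equil   9.1597e-05     0.1231     0.4126     0.2186
  solve Keq expr → x = 0.1095; check Q = 2.2520e+05
Then add 0.01147 M of J.
Step 2:
                   J          E          D          C
  Initial    0.01156     0.1231     0.4126     0.2186
  Change    -0.01146    0.00573    0.01719    0.00573
  Equil   1.0092e-04     0.1288     0.4298     0.2243
  solve Keq expr → x = 0.00573; check Q = 2.2520e+05

[C]_eq = 0.2243 M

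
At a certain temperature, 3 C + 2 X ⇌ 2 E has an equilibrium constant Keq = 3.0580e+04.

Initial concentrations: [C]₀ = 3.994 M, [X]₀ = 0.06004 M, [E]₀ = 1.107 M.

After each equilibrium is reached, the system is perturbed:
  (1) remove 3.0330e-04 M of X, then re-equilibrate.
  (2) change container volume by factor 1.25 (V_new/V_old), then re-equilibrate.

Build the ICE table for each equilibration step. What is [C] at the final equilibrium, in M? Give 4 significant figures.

[C]_eq = 3.125 M

Q₀ = 5.336 vs Keq = 3.0580e+04 ⇒ Q<K, forward
Step 1:
                   C          X          E
  I            3.994    0.06004      1.107
  C         -0.08876   -0.05918    0.05918
  E            3.905 8.6412e-04      1.166
  solve Keq expr → x = 0.02959; check Q = 3.0580e+04
Then remove 3.0330e-04 M of X.
Step 2:
                   C          X          E
  I            3.905 5.6082e-04      1.166
  C       4.5439e-04 3.0292e-04 -3.0292e-04
  E            3.906 8.6375e-04      1.166
  solve Keq expr → x = -1.5146e-04; check Q = 3.0580e+04
Then change container volume by factor 1.25 (V_new/V_old).
Step 3:
                   C          X          E
  I            3.125 6.9100e-04     0.9327
  C       4.1134e-04 2.7423e-04 -2.7423e-04
  E            3.125 9.6522e-04     0.9324
  solve Keq expr → x = -1.3711e-04; check Q = 3.0580e+04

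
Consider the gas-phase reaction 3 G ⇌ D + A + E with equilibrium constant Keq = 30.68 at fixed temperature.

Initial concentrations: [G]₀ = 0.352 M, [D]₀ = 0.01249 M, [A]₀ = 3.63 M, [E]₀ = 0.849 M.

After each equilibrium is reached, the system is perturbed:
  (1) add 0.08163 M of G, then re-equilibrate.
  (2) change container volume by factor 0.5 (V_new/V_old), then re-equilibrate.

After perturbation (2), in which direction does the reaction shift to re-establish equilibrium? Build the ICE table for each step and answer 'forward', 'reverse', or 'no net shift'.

Q₀ = 0.8826 vs Keq = 30.68 ⇒ Q<K, forward
Step 1:
                  G         D         A         E
  Initial     0.352   0.01249      3.63     0.849
  Change    -0.1596   0.05322   0.05322   0.05322
  Equil      0.1924   0.06571     3.683    0.9022
  solve Keq expr → x = 0.05322; check Q = 30.68
Then add 0.08163 M of G.
Step 2:
                  G         D         A         E
  Initial     0.274   0.06571     3.683    0.9022
  Change   -0.06145   0.02048   0.02048   0.02048
  Equil      0.2125   0.08619     3.704    0.9227
  solve Keq expr → x = 0.02048; check Q = 30.68
Then change container volume by factor 0.5 (V_new/V_old).
Step 3:
                  G         D         A         E
  Initial    0.4251    0.1724     7.407     1.845
  Change          0         0         0         0
  Equil      0.4251    0.1724     7.407     1.845
  solve Keq expr → x = 0; check Q = 30.68

Direction: no net shift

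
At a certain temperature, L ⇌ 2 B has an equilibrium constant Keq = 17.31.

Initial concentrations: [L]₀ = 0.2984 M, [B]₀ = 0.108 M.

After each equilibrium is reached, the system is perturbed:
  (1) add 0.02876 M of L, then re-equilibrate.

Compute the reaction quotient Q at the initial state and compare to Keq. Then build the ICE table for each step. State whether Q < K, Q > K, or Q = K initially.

Q₀ = 0.03909 vs Keq = 17.31 ⇒ Q<K, forward
Step 1:
                   L          B
  I           0.2984      0.108
  C          -0.2736     0.5472
  E           0.0248     0.6552
  solve Keq expr → x = 0.2736; check Q = 17.31
Then add 0.02876 M of L.
Step 2:
                   L          B
  I          0.05356     0.6552
  C         -0.02485    0.04971
  E          0.02871     0.7049
  solve Keq expr → x = 0.02485; check Q = 17.31

Q₀ = 0.03909; Q < K (proceeds forward)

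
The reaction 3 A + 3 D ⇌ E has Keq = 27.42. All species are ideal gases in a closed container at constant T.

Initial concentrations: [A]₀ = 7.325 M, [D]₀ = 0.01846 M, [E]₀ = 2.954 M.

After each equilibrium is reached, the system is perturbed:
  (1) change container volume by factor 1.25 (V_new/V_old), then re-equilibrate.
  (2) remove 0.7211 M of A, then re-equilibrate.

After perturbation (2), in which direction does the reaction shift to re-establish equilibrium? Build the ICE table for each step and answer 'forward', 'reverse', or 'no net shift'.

Q₀ = 1195 vs Keq = 27.42 ⇒ Q>K, reverse
Step 1:
                  A         D         E
  init        7.325   0.01846     2.954
  Δ         0.04598   0.04598  -0.01533
  eq          7.371   0.06444     2.939
  solve Keq expr → x = -0.01533; check Q = 27.42
Then change container volume by factor 1.25 (V_new/V_old).
Step 2:
                  A         D         E
  init        5.897   0.05155     2.351
  Δ         0.02286   0.02286 -0.007618
  eq           5.92   0.07441     2.343
  solve Keq expr → x = -0.007618; check Q = 27.42
Then remove 0.7211 M of A.
Step 3:
                  A         D         E
  init        5.199   0.07441     2.343
  Δ         0.01012   0.01012 -0.003372
  eq          5.209   0.08453      2.34
  solve Keq expr → x = -0.003372; check Q = 27.42

Direction: reverse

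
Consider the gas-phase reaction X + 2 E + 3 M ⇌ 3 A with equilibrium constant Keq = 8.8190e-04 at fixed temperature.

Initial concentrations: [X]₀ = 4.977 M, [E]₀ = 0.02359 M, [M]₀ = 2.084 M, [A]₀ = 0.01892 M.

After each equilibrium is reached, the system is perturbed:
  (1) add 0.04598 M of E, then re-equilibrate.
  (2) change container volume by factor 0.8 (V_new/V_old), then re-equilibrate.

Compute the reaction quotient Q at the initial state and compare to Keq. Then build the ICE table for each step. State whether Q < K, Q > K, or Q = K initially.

Q₀ = 2.7018e-04; Q < K (proceeds forward)

Q₀ = 2.7018e-04 vs Keq = 8.8190e-04 ⇒ Q<K, forward
Step 1:
                    X           E           M           A
  I             4.977     0.02359       2.084     0.01892
  C         -0.001958   -0.003916   -0.005874    0.005874
  E             4.975     0.01967       2.078     0.02479
  solve Keq expr → x = 0.001958; check Q = 8.8190e-04
Then add 0.04598 M of E.
Step 2:
                    X           E           M           A
  I             4.975     0.06565       2.078     0.02479
  C         -0.007209    -0.01442    -0.02163     0.02163
  E             4.968     0.05124       2.056     0.04642
  solve Keq expr → x = 0.007209; check Q = 8.8190e-04
Then change container volume by factor 0.8 (V_new/V_old).
Step 3:
                    X           E           M           A
  I              6.21     0.06405       2.571     0.05803
  C         -0.003141   -0.006282   -0.009423    0.009423
  E             6.207     0.05776       2.561     0.06745
  solve Keq expr → x = 0.003141; check Q = 8.8190e-04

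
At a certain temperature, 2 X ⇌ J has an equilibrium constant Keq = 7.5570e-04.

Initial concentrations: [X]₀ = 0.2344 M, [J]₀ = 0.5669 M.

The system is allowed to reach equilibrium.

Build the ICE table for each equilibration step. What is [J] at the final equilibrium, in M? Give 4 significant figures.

[J]_eq = 0.001409 M

Q₀ = 10.32 vs Keq = 7.5570e-04 ⇒ Q>K, reverse
Step 1:
                  X         J
  I          0.2344    0.5669
  C           1.131   -0.5655
  E           1.365  0.001409
  solve Keq expr → x = -0.5655; check Q = 7.5570e-04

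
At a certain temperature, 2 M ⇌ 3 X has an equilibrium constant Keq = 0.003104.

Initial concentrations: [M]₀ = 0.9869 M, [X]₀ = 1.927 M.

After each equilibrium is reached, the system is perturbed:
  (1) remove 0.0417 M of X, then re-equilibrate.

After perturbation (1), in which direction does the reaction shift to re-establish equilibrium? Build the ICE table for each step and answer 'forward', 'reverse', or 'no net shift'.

Q₀ = 7.347 vs Keq = 0.003104 ⇒ Q>K, reverse
Step 1:
                    M           X
  Initial      0.9869       1.927
  Change        1.125      -1.687
  Equil         2.112      0.2401
  solve Keq expr → x = -0.5623; check Q = 0.003104
Then remove 0.0417 M of X.
Step 2:
                    M           X
  Initial       2.112      0.1984
  Change     -0.02646     0.03969
  Equil         2.085      0.2381
  solve Keq expr → x = 0.01323; check Q = 0.003104

Direction: forward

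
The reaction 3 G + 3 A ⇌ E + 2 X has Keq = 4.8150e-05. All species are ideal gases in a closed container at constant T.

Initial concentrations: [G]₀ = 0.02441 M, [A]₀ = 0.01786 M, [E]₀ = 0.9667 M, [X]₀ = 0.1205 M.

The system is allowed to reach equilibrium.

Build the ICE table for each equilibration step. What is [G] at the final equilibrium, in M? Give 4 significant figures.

[G]_eq = 0.2051 M

Q₀ = 1.6940e+08 vs Keq = 4.8150e-05 ⇒ Q>K, reverse
Step 1:
                    G           A           E           X
  init        0.02441     0.01786      0.9667      0.1205
  Δ            0.1807      0.1807    -0.06022     -0.1204
  eq           0.2051      0.1985      0.9065  5.9866e-05
  solve Keq expr → x = -0.06022; check Q = 4.8150e-05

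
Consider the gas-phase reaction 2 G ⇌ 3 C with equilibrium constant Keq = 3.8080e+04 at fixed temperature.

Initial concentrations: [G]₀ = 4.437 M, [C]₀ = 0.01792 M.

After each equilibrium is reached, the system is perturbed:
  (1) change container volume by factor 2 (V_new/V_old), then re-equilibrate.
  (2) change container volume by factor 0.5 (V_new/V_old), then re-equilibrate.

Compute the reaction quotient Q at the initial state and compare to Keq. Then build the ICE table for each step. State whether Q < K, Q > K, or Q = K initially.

Q₀ = 2.9230e-07 vs Keq = 3.8080e+04 ⇒ Q<K, forward
Step 1:
                   G          C
  Initial      4.437    0.01792
  Change      -4.351      6.527
  Equil       0.0858      6.545
  solve Keq expr → x = 2.176; check Q = 3.8080e+04
Then change container volume by factor 2 (V_new/V_old).
Step 2:
                   G          C
  Initial     0.0429      3.272
  Change    -0.01231    0.01846
  Equil      0.03059      3.291
  solve Keq expr → x = 0.006154; check Q = 3.8080e+04
Then change container volume by factor 0.5 (V_new/V_old).
Step 3:
                   G          C
  Initial    0.06118      6.582
  Change     0.02462   -0.03692
  Equil       0.0858      6.545
  solve Keq expr → x = -0.01231; check Q = 3.8080e+04

Q₀ = 2.9230e-07; Q < K (proceeds forward)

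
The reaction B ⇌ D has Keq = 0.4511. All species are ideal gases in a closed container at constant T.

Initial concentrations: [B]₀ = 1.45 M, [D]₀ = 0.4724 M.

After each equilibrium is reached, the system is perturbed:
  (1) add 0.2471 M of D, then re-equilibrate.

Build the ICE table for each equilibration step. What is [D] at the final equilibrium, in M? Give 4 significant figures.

Q₀ = 0.3258 vs Keq = 0.4511 ⇒ Q<K, forward
Step 1:
                    B           D
  Initial        1.45      0.4724
  Change      -0.1252      0.1252
  Equil         1.325      0.5976
  solve Keq expr → x = 0.1252; check Q = 0.4511
Then add 0.2471 M of D.
Step 2:
                    B           D
  Initial       1.325      0.8447
  Change       0.1703     -0.1703
  Equil         1.495      0.6744
  solve Keq expr → x = -0.1703; check Q = 0.4511

[D]_eq = 0.6744 M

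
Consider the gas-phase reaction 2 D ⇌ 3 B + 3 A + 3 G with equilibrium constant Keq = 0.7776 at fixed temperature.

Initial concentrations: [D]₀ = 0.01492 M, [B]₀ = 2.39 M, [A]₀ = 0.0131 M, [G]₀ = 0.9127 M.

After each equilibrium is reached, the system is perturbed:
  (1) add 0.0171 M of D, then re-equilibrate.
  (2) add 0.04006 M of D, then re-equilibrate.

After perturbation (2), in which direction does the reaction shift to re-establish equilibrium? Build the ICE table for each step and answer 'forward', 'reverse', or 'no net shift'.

Q₀ = 0.1048 vs Keq = 0.7776 ⇒ Q<K, forward
Step 1:
                  D         B         A         G
  Initial   0.01492      2.39    0.0131    0.9127
  Change   -0.00452  0.006781  0.006781  0.006781
  Equil      0.0104     2.397   0.01988    0.9195
  solve Keq expr → x = 0.00226; check Q = 0.7776
Then add 0.0171 M of D.
Step 2:
                  D         B         A         G
  Initial    0.0275     2.397   0.01988    0.9195
  Change   -0.00715   0.01073   0.01073   0.01073
  Equil     0.02035     2.408   0.03061    0.9302
  solve Keq expr → x = 0.003575; check Q = 0.7776
Then add 0.04006 M of D.
Step 3:
                  D         B         A         G
  Initial   0.06041     2.408   0.03061    0.9302
  Change   -0.01392   0.02087   0.02087   0.02087
  Equil     0.04649     2.428   0.05148    0.9511
  solve Keq expr → x = 0.006958; check Q = 0.7776

Direction: forward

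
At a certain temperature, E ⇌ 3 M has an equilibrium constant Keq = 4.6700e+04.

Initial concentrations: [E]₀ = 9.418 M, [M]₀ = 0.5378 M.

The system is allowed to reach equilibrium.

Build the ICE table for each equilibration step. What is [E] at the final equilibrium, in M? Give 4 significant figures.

Q₀ = 0.01652 vs Keq = 4.6700e+04 ⇒ Q<K, forward
Step 1:
                  E         M
  I           9.418    0.5378
  C          -8.975     26.92
  E          0.4435     27.46
  solve Keq expr → x = 8.975; check Q = 4.6700e+04

[E]_eq = 0.4435 M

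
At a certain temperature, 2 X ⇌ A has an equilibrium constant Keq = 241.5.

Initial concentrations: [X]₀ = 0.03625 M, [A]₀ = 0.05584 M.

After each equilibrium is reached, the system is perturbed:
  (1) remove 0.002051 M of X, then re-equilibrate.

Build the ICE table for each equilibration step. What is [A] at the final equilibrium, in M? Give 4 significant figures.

[A]_eq = 0.06475 M

Q₀ = 42.49 vs Keq = 241.5 ⇒ Q<K, forward
Step 1:
                    X           A
  I           0.03625     0.05584
  C          -0.01975    0.009877
  E            0.0165     0.06572
  solve Keq expr → x = 0.009877; check Q = 241.5
Then remove 0.002051 M of X.
Step 2:
                    X           A
  I           0.01445     0.06572
  C          0.001929 -9.6474e-04
  E           0.01637     0.06475
  solve Keq expr → x = -9.6474e-04; check Q = 241.5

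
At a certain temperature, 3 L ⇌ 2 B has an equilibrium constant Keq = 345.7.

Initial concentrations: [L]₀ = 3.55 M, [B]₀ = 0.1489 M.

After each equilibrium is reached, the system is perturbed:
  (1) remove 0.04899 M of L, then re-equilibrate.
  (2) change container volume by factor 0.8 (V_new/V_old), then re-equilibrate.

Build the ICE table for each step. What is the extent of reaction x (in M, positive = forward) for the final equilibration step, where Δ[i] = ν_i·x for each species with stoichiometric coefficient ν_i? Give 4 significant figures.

Q₀ = 4.9557e-04 vs Keq = 345.7 ⇒ Q<K, forward
Step 1:
                  L         B
  Initial      3.55    0.1489
  Change     -3.298     2.199
  Equil      0.2517     2.348
  solve Keq expr → x = 1.099; check Q = 345.7
Then remove 0.04899 M of L.
Step 2:
                  L         B
  Initial    0.2027     2.348
  Change    0.04676  -0.03117
  Equil      0.2495     2.317
  solve Keq expr → x = -0.01559; check Q = 345.7
Then change container volume by factor 0.8 (V_new/V_old).
Step 3:
                  L         B
  Initial    0.3118     2.896
  Change    -0.0214   0.01427
  Equil      0.2904      2.91
  solve Keq expr → x = 0.007134; check Q = 345.7

x = 0.007134 M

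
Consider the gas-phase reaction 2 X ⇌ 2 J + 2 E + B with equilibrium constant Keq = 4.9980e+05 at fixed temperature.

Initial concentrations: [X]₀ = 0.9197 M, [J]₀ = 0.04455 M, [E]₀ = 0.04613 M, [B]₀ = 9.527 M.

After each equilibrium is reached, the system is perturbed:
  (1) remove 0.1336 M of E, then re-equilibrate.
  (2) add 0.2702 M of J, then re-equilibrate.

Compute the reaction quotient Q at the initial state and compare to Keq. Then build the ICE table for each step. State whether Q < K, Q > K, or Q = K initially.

Q₀ = 4.7569e-05 vs Keq = 4.9980e+05 ⇒ Q<K, forward
Step 1:
                  X         J         E         B
  I          0.9197   0.04455   0.04613     9.527
  C         -0.9156    0.9156    0.9156    0.4578
  E        0.004127    0.9601    0.9617     9.985
  solve Keq expr → x = 0.4578; check Q = 4.9980e+05
Then remove 0.1336 M of E.
Step 2:
                  X         J         E         B
  I        0.004127    0.9601    0.8281     9.985
  C       -5.6873e-04 5.6873e-04 5.6873e-04 2.8437e-04
  E        0.003558    0.9607    0.8287     9.985
  solve Keq expr → x = 2.8437e-04; check Q = 4.9980e+05
Then add 0.2702 M of J.
Step 3:
                  X         J         E         B
  I        0.003558     1.231    0.8287     9.985
  C       9.9156e-04 -9.9156e-04 -9.9156e-04 -4.9578e-04
  E         0.00455      1.23    0.8277     9.985
  solve Keq expr → x = -4.9578e-04; check Q = 4.9980e+05

Q₀ = 4.7569e-05; Q < K (proceeds forward)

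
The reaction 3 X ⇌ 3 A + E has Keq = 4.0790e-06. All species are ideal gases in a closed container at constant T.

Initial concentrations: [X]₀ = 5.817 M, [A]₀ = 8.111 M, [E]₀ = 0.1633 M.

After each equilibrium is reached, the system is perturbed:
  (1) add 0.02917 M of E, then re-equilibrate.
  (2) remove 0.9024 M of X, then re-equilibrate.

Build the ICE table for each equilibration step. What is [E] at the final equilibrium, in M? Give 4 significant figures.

[E]_eq = 1.5803e-06 M

Q₀ = 0.4427 vs Keq = 4.0790e-06 ⇒ Q>K, reverse
Step 1:
                  X         A         E
  I           5.817     8.111    0.1633
  C          0.4899   -0.4899   -0.1633
  E           6.307     7.621 2.3118e-06
  solve Keq expr → x = -0.1633; check Q = 4.0790e-06
Then add 0.02917 M of E.
Step 2:
                  X         A         E
  I           6.307     7.621   0.02917
  C         0.08751  -0.08751  -0.02917
  E           6.394     7.534 2.4943e-06
  solve Keq expr → x = -0.02917; check Q = 4.0790e-06
Then remove 0.9024 M of X.
Step 3:
                  X         A         E
  I           5.492     7.534 2.4943e-06
  C       2.7420e-06 -2.7420e-06 -9.1399e-07
  E           5.492     7.534 1.5803e-06
  solve Keq expr → x = -9.1399e-07; check Q = 4.0790e-06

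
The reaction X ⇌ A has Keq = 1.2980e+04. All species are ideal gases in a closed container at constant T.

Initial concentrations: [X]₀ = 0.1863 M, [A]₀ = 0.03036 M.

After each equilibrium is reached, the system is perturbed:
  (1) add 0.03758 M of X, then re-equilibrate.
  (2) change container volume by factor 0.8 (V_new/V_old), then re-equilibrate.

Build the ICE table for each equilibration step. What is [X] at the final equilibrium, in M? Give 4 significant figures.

Q₀ = 0.163 vs Keq = 1.2980e+04 ⇒ Q<K, forward
Step 1:
                  X         A
  Initial    0.1863   0.03036
  Change    -0.1863    0.1863
  Equil   1.6691e-05    0.2166
  solve Keq expr → x = 0.1863; check Q = 1.2980e+04
Then add 0.03758 M of X.
Step 2:
                  X         A
  Initial    0.0376    0.2166
  Change   -0.03758   0.03758
  Equil   1.9586e-05    0.2542
  solve Keq expr → x = 0.03758; check Q = 1.2980e+04
Then change container volume by factor 0.8 (V_new/V_old).
Step 3:
                  X         A
  Initial 2.4482e-05    0.3178
  Change          0         0
  Equil   2.4482e-05    0.3178
  solve Keq expr → x = 0; check Q = 1.2980e+04

[X]_eq = 2.4482e-05 M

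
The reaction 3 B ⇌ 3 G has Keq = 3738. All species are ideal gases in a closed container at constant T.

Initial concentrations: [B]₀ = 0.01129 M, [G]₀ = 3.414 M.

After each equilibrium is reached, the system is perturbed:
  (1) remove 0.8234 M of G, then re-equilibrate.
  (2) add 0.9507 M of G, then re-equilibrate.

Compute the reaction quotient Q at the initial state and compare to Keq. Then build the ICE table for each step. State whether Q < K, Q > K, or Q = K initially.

Q₀ = 2.7651e+07 vs Keq = 3738 ⇒ Q>K, reverse
Step 1:
                  B         G
  init      0.01129     3.414
  Δ          0.1961   -0.1961
  eq         0.2073     3.218
  solve Keq expr → x = -0.06535; check Q = 3738
Then remove 0.8234 M of G.
Step 2:
                  B         G
  init       0.2073     2.395
  Δ        -0.04984   0.04984
  eq         0.1575     2.444
  solve Keq expr → x = 0.01661; check Q = 3738
Then add 0.9507 M of G.
Step 3:
                  B         G
  init       0.1575     3.395
  Δ         0.05755  -0.05755
  eq         0.2151     3.338
  solve Keq expr → x = -0.01918; check Q = 3738

Q₀ = 2.7651e+07; Q > K (proceeds reverse)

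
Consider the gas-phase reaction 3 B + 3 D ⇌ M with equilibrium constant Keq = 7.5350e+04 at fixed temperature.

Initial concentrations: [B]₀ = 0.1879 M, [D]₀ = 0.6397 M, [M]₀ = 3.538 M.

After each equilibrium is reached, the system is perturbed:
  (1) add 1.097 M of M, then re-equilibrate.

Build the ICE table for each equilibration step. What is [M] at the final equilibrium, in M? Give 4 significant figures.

[M]_eq = 4.673 M

Q₀ = 2037 vs Keq = 7.5350e+04 ⇒ Q<K, forward
Step 1:
                    B           D           M
  init         0.1879      0.6397       3.538
  Δ           -0.1184     -0.1184     0.03948
  eq          0.06947      0.5213       3.577
  solve Keq expr → x = 0.03948; check Q = 7.5350e+04
Then add 1.097 M of M.
Step 2:
                    B           D           M
  init        0.06947      0.5213       4.674
  Δ          0.005653    0.005653   -0.001884
  eq          0.07512      0.5269       4.673
  solve Keq expr → x = -0.001884; check Q = 7.5350e+04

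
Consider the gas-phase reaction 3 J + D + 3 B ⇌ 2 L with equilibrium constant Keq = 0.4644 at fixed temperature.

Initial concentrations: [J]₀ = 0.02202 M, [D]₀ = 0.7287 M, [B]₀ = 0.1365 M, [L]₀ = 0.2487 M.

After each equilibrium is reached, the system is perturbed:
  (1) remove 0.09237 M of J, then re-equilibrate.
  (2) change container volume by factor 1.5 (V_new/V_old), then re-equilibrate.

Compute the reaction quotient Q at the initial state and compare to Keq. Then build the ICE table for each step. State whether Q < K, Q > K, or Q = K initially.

Q₀ = 3.1257e+06; Q > K (proceeds reverse)

Q₀ = 3.1257e+06 vs Keq = 0.4644 ⇒ Q>K, reverse
Step 1:
                   J          D          B          L
  Initial    0.02202     0.7287     0.1365     0.2487
  Change      0.3168     0.1056     0.3168    -0.2112
  Equil       0.3389     0.8343     0.4533    0.03748
  solve Keq expr → x = -0.1056; check Q = 0.4644
Then remove 0.09237 M of J.
Step 2:
                   J          D          B          L
  Initial     0.2465     0.8343     0.4533    0.03748
  Change     0.01579   0.005264    0.01579   -0.01053
  Equil       0.2623     0.8396     0.4691    0.02695
  solve Keq expr → x = -0.005264; check Q = 0.4644
Then change container volume by factor 1.5 (V_new/V_old).
Step 3:
                   J          D          B          L
  Initial     0.1749     0.5597     0.3128    0.01797
  Change     0.01502   0.005008    0.01502   -0.01002
  Equil       0.1899     0.5647     0.3278   0.007951
  solve Keq expr → x = -0.005008; check Q = 0.4644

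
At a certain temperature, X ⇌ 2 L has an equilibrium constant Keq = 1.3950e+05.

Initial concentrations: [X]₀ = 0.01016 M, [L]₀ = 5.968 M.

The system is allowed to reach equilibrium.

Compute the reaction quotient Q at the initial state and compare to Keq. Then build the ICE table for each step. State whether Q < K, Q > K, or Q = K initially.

Q₀ = 3506; Q < K (proceeds forward)

Q₀ = 3506 vs Keq = 1.3950e+05 ⇒ Q<K, forward
Step 1:
                   X          L
  init       0.01016      5.968
  Δ        -0.009903    0.01981
  eq      2.5702e-04      5.988
  solve Keq expr → x = 0.009903; check Q = 1.3950e+05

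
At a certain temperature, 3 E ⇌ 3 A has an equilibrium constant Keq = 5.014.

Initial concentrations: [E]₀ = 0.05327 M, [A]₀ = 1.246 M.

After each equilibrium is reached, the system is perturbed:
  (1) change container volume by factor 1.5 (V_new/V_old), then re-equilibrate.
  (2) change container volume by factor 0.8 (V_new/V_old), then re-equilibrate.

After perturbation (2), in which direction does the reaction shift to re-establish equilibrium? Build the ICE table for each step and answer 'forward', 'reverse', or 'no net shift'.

Q₀ = 1.2797e+04 vs Keq = 5.014 ⇒ Q>K, reverse
Step 1:
                   E          A
  Initial    0.05327      1.246
  Change      0.4259    -0.4259
  Equil       0.4792     0.8201
  solve Keq expr → x = -0.142; check Q = 5.014
Then change container volume by factor 1.5 (V_new/V_old).
Step 2:
                   E          A
  Initial     0.3194     0.5467
  Change           0          0
  Equil       0.3194     0.5467
  solve Keq expr → x = 0; check Q = 5.014
Then change container volume by factor 0.8 (V_new/V_old).
Step 3:
                   E          A
  Initial     0.3993     0.6834
  Change           0          0
  Equil       0.3993     0.6834
  solve Keq expr → x = 0; check Q = 5.014

Direction: no net shift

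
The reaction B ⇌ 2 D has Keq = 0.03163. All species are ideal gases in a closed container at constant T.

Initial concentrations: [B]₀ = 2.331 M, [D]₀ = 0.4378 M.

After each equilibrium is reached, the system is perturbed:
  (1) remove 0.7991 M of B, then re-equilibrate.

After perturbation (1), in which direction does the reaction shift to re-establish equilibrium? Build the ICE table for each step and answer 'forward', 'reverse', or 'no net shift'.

Q₀ = 0.08223 vs Keq = 0.03163 ⇒ Q>K, reverse
Step 1:
                   B          D
  Initial      2.331     0.4378
  Change      0.0808    -0.1616
  Equil        2.412     0.2762
  solve Keq expr → x = -0.0808; check Q = 0.03163
Then remove 0.7991 M of B.
Step 2:
                   B          D
  Initial      1.613     0.2762
  Change     0.02432   -0.04865
  Equil        1.637     0.2276
  solve Keq expr → x = -0.02432; check Q = 0.03163

Direction: reverse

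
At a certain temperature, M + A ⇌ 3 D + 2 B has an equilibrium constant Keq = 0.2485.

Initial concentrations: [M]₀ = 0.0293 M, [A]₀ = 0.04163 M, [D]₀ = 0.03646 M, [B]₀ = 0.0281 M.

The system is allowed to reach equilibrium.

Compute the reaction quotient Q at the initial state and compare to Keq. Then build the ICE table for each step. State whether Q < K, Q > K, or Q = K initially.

Q₀ = 3.1375e-05; Q < K (proceeds forward)

Q₀ = 3.1375e-05 vs Keq = 0.2485 ⇒ Q<K, forward
Step 1:
                    M           A           D           B
  Initial      0.0293     0.04163     0.03646      0.0281
  Change     -0.02655    -0.02655     0.07964     0.05309
  Equil      0.002753     0.01508      0.1161     0.08119
  solve Keq expr → x = 0.02655; check Q = 0.2485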